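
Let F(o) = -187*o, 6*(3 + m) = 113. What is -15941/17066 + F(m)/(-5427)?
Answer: -53973338/138925773 ≈ -0.38850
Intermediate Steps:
m = 95/6 (m = -3 + (⅙)*113 = -3 + 113/6 = 95/6 ≈ 15.833)
-15941/17066 + F(m)/(-5427) = -15941/17066 - 187*95/6/(-5427) = -15941*1/17066 - 17765/6*(-1/5427) = -15941/17066 + 17765/32562 = -53973338/138925773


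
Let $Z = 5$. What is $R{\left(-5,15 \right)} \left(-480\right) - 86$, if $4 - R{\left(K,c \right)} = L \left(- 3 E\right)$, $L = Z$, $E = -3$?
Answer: $19594$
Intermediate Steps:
$L = 5$
$R{\left(K,c \right)} = -41$ ($R{\left(K,c \right)} = 4 - 5 \left(\left(-3\right) \left(-3\right)\right) = 4 - 5 \cdot 9 = 4 - 45 = -41$)
$R{\left(-5,15 \right)} \left(-480\right) - 86 = \left(-41\right) \left(-480\right) - 86 = 19680 - 86 = 19594$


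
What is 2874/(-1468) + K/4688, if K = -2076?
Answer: -1032555/430124 ≈ -2.4006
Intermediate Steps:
2874/(-1468) + K/4688 = 2874/(-1468) - 2076/4688 = 2874*(-1/1468) - 2076*1/4688 = -1437/734 - 519/1172 = -1032555/430124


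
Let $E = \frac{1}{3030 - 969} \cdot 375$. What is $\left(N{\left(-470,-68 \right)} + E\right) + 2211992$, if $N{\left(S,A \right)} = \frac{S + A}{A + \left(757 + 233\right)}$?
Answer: $\frac{700553223166}{316707} \approx 2.212 \cdot 10^{6}$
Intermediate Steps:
$N{\left(S,A \right)} = \frac{A + S}{990 + A}$ ($N{\left(S,A \right)} = \frac{A + S}{A + 990} = \frac{A + S}{990 + A}$)
$E = \frac{125}{687}$ ($E = \frac{1}{2061} \cdot 375 = \frac{125}{687} \approx 0.18195$)
$\left(N{\left(-470,-68 \right)} + E\right) + 2211992 = \left(\frac{-68 - 470}{990 - 68} + \frac{125}{687}\right) + 2211992 = \left(\frac{1}{922} \left(-538\right) + \frac{125}{687}\right) + 2211992 = \left(- \frac{269}{461} + \frac{125}{687}\right) + 2211992 = - \frac{127178}{316707} + 2211992 = \frac{700553223166}{316707}$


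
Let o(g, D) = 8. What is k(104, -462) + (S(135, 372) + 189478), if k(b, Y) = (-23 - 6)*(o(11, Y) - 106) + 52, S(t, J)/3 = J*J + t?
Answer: 607929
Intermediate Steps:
S(t, J) = 3*t + 3*J² (S(t, J) = 3*(J*J + t) = 3*(J² + t) = 3*(t + J²) = 3*t + 3*J²)
k(b, Y) = 2894 (k(b, Y) = (-23 - 6)*(8 - 106) + 52 = -29*(-98) + 52 = 2842 + 52 = 2894)
k(104, -462) + (S(135, 372) + 189478) = 2894 + ((3*135 + 3*372²) + 189478) = 2894 + ((405 + 3*138384) + 189478) = 2894 + ((405 + 415152) + 189478) = 2894 + (415557 + 189478) = 2894 + 605035 = 607929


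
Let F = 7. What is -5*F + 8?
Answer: -27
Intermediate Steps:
-5*F + 8 = -5*7 + 8 = -35 + 8 = -27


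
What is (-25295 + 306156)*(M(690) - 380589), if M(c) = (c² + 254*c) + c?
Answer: 76242807921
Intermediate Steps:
M(c) = c² + 255*c
(-25295 + 306156)*(M(690) - 380589) = (-25295 + 306156)*(690*(255 + 690) - 380589) = 280861*(690*945 - 380589) = 280861*(652050 - 380589) = 280861*271461 = 76242807921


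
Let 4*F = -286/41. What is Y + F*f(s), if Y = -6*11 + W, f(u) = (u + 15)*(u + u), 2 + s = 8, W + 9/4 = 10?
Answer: -81625/164 ≈ -497.71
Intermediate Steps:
W = 31/4 (W = -9/4 + 10 = 31/4 ≈ 7.7500)
s = 6 (s = -2 + 8 = 6)
F = -143/82 (F = (-286/41)/4 = (-286*1/41)/4 = (1/4)*(-286/41) = -143/82 ≈ -1.7439)
f(u) = 2*u*(15 + u) (f(u) = (15 + u)*(2*u) = 2*u*(15 + u))
Y = -233/4 (Y = -6*11 + 31/4 = -66 + 31/4 = -233/4 ≈ -58.250)
Y + F*f(s) = -233/4 - 143*6*(15 + 6)/41 = -233/4 - 143*6*21/41 = -233/4 - 143/82*252 = -233/4 - 18018/41 = -81625/164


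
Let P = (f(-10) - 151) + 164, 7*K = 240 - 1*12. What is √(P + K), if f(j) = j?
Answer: √1743/7 ≈ 5.9642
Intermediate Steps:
K = 228/7 (K = (240 - 1*12)/7 = (240 - 12)/7 = (⅐)*228 = 228/7 ≈ 32.571)
P = 3 (P = (-10 - 151) + 164 = -161 + 164 = 3)
√(P + K) = √(3 + 228/7) = √(249/7) = √1743/7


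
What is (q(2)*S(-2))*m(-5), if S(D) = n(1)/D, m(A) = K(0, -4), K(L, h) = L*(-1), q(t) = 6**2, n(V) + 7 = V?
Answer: 0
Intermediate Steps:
n(V) = -7 + V
q(t) = 36
K(L, h) = -L
m(A) = 0 (m(A) = -1*0 = 0)
S(D) = -6/D (S(D) = (-7 + 1)/D = -6/D)
(q(2)*S(-2))*m(-5) = (36*(-6/(-2)))*0 = (36*(-6*(-1/2)))*0 = (36*3)*0 = 108*0 = 0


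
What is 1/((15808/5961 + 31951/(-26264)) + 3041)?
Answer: 156559704/476322781265 ≈ 0.00032868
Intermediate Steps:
1/((15808/5961 + 31951/(-26264)) + 3041) = 1/((15808*(1/5961) + 31951*(-1/26264)) + 3041) = 1/((15808/5961 - 31951/26264) + 3041) = 1/(224721401/156559704 + 3041) = 1/(476322781265/156559704) = 156559704/476322781265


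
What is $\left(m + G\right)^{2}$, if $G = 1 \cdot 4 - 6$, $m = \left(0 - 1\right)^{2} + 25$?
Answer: $576$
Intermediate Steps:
$m = 26$ ($m = \left(-1\right)^{2} + 25 = 1 + 25 = 26$)
$G = -2$ ($G = 4 - 6 = -2$)
$\left(m + G\right)^{2} = \left(26 - 2\right)^{2} = 24^{2} = 576$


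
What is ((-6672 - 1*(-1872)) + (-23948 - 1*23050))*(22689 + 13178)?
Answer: -1857838866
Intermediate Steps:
((-6672 - 1*(-1872)) + (-23948 - 1*23050))*(22689 + 13178) = ((-6672 + 1872) + (-23948 - 23050))*35867 = (-4800 - 46998)*35867 = -51798*35867 = -1857838866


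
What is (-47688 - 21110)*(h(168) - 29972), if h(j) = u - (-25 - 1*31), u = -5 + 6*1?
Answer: 2058092170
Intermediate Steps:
u = 1 (u = -5 + 6 = 1)
h(j) = 57 (h(j) = 1 - (-25 - 1*31) = 1 - (-25 - 31) = 1 - 1*(-56) = 1 + 56 = 57)
(-47688 - 21110)*(h(168) - 29972) = (-47688 - 21110)*(57 - 29972) = -68798*(-29915) = 2058092170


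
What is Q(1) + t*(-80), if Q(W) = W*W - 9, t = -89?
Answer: 7112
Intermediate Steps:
Q(W) = -9 + W² (Q(W) = W² - 9 = -9 + W²)
Q(1) + t*(-80) = (-9 + 1²) - 89*(-80) = (-9 + 1) + 7120 = -8 + 7120 = 7112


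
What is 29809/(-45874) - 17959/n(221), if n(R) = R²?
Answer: -2279752535/2240532034 ≈ -1.0175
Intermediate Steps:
29809/(-45874) - 17959/n(221) = 29809/(-45874) - 17959/(221²) = 29809*(-1/45874) - 17959/48841 = -29809/45874 - 17959*1/48841 = -29809/45874 - 17959/48841 = -2279752535/2240532034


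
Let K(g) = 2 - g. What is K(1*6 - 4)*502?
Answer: 0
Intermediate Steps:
K(1*6 - 4)*502 = (2 - (1*6 - 4))*502 = (2 - (6 - 4))*502 = (2 - 1*2)*502 = (2 - 2)*502 = 0*502 = 0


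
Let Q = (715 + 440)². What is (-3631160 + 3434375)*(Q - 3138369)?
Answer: 355067834040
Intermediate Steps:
Q = 1334025 (Q = 1155² = 1334025)
(-3631160 + 3434375)*(Q - 3138369) = (-3631160 + 3434375)*(1334025 - 3138369) = -196785*(-1804344) = 355067834040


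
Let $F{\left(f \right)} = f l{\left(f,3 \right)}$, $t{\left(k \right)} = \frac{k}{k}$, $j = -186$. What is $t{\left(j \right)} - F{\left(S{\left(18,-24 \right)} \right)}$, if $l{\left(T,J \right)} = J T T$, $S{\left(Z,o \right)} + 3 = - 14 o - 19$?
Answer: $-92877431$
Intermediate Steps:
$S{\left(Z,o \right)} = -22 - 14 o$ ($S{\left(Z,o \right)} = -3 - \left(19 + 14 o\right) = -22 - 14 o$)
$t{\left(k \right)} = 1$
$l{\left(T,J \right)} = J T^{2}$
$F{\left(f \right)} = 3 f^{3}$ ($F{\left(f \right)} = f 3 f^{2} = 3 f^{3}$)
$t{\left(j \right)} - F{\left(S{\left(18,-24 \right)} \right)} = 1 - 3 \left(-22 - -336\right)^{3} = 1 - 3 \left(-22 + 336\right)^{3} = 1 - 3 \cdot 314^{3} = 1 - 3 \cdot 30959144 = 1 - 92877432 = -92877431$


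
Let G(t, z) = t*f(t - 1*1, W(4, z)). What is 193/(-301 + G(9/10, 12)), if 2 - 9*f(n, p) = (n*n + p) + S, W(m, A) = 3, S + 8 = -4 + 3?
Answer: -193000/300201 ≈ -0.64290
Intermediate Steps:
S = -9 (S = -8 + (-4 + 3) = -8 - 1 = -9)
f(n, p) = 11/9 - p/9 - n²/9 (f(n, p) = 2/9 - ((n*n + p) - 9)/9 = 2/9 - ((n² + p) - 9)/9 = 2/9 - ((p + n²) - 9)/9 = 2/9 - (-9 + p + n²)/9 = 2/9 + (1 - p/9 - n²/9) = 11/9 - p/9 - n²/9)
G(t, z) = t*(8/9 - (-1 + t)²/9) (G(t, z) = t*(11/9 - ⅑*3 - (t - 1*1)²/9) = t*(11/9 - ⅓ - (t - 1)²/9) = t*(11/9 - ⅓ - (-1 + t)²/9) = t*(8/9 - (-1 + t)²/9))
193/(-301 + G(9/10, 12)) = 193/(-301 - 9/10*(-8 + (-1 + 9/10)²)/9) = 193/(-301 - 9*(⅒)*(-8 + (-1 + 9*(⅒))²)/9) = 193/(-301 - ⅑*9/10*(-8 + (-1 + 9/10)²)) = 193/(-301 - ⅑*9/10*(-8 + (-⅒)²)) = 193/(-301 - ⅑*9/10*(-8 + 1/100)) = 193/(-301 - ⅑*9/10*(-799/100)) = 193/(-301 + 799/1000) = 193/(-300201/1000) = 193*(-1000/300201) = -193000/300201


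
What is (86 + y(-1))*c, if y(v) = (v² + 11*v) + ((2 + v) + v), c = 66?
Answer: 5016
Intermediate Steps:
y(v) = 2 + v² + 13*v (y(v) = (v² + 11*v) + (2 + 2*v) = 2 + v² + 13*v)
(86 + y(-1))*c = (86 + (2 + (-1)² + 13*(-1)))*66 = (86 + (2 + 1 - 13))*66 = (86 - 10)*66 = 76*66 = 5016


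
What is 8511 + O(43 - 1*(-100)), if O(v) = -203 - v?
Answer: 8165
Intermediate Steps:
8511 + O(43 - 1*(-100)) = 8511 + (-203 - (43 - 1*(-100))) = 8511 + (-203 - (43 + 100)) = 8511 + (-203 - 1*143) = 8511 + (-203 - 143) = 8511 - 346 = 8165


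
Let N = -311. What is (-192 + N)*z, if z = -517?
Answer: 260051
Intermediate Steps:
(-192 + N)*z = (-192 - 311)*(-517) = -503*(-517) = 260051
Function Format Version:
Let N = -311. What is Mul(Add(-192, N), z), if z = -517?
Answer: 260051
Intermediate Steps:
Mul(Add(-192, N), z) = Mul(Add(-192, -311), -517) = Mul(-503, -517) = 260051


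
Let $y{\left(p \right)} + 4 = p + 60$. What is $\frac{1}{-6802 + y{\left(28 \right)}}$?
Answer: $- \frac{1}{6718} \approx -0.00014885$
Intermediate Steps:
$y{\left(p \right)} = 56 + p$ ($y{\left(p \right)} = -4 + \left(p + 60\right) = -4 + \left(60 + p\right) = 56 + p$)
$\frac{1}{-6802 + y{\left(28 \right)}} = \frac{1}{-6802 + \left(56 + 28\right)} = \frac{1}{-6802 + 84} = \frac{1}{-6718} = - \frac{1}{6718}$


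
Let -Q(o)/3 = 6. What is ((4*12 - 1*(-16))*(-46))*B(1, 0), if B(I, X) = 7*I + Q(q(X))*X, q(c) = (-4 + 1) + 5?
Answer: -20608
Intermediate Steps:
q(c) = 2 (q(c) = -3 + 5 = 2)
Q(o) = -18 (Q(o) = -3*6 = -18)
B(I, X) = -18*X + 7*I (B(I, X) = 7*I - 18*X = -18*X + 7*I)
((4*12 - 1*(-16))*(-46))*B(1, 0) = ((4*12 - 1*(-16))*(-46))*(-18*0 + 7*1) = ((48 + 16)*(-46))*(0 + 7) = (64*(-46))*7 = -2944*7 = -20608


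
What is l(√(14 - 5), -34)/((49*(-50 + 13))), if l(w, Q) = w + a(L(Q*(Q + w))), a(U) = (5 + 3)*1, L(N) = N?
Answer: -11/1813 ≈ -0.0060673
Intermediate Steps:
a(U) = 8 (a(U) = 8*1 = 8)
l(w, Q) = 8 + w (l(w, Q) = w + 8 = 8 + w)
l(√(14 - 5), -34)/((49*(-50 + 13))) = (8 + √(14 - 5))/((49*(-50 + 13))) = (8 + √9)/((49*(-37))) = (8 + 3)/(-1813) = 11*(-1/1813) = -11/1813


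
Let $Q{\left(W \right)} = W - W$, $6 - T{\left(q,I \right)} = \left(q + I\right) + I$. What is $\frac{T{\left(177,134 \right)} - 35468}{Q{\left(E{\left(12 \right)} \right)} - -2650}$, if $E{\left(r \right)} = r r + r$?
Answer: $- \frac{35907}{2650} \approx -13.55$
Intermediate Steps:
$T{\left(q,I \right)} = 6 - q - 2 I$ ($T{\left(q,I \right)} = 6 - \left(\left(q + I\right) + I\right) = 6 - \left(\left(I + q\right) + I\right) = 6 - \left(q + 2 I\right) = 6 - q - 2 I$)
$E{\left(r \right)} = r + r^{2}$ ($E{\left(r \right)} = r^{2} + r = r + r^{2}$)
$Q{\left(W \right)} = 0$
$\frac{T{\left(177,134 \right)} - 35468}{Q{\left(E{\left(12 \right)} \right)} - -2650} = \frac{\left(6 - 177 - 268\right) - 35468}{0 - -2650} = \frac{\left(6 - 177 - 268\right) - 35468}{0 + \left(-9557 + 12207\right)} = \frac{-439 - 35468}{0 + 2650} = - \frac{35907}{2650}$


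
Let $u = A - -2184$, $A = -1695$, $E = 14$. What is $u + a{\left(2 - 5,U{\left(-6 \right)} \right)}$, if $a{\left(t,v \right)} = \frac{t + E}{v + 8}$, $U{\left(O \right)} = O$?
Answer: $\frac{989}{2} \approx 494.5$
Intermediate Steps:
$a{\left(t,v \right)} = \frac{14 + t}{8 + v}$ ($a{\left(t,v \right)} = \frac{t + 14}{v + 8} = \frac{14 + t}{8 + v}$)
$u = 489$ ($u = -1695 - -2184 = -1695 + 2184 = 489$)
$u + a{\left(2 - 5,U{\left(-6 \right)} \right)} = 489 + \frac{14 + \left(2 - 5\right)}{8 - 6} = 489 + \frac{14 + \left(2 - 5\right)}{2} = 489 + \frac{14 - 3}{2} = 489 + \frac{1}{2} \cdot 11 = 489 + \frac{11}{2} = \frac{989}{2}$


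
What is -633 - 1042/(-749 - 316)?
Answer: -673103/1065 ≈ -632.02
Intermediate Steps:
-633 - 1042/(-749 - 316) = -633 - 1042/(-1065) = -633 - 1/1065*(-1042) = -633 + 1042/1065 = -673103/1065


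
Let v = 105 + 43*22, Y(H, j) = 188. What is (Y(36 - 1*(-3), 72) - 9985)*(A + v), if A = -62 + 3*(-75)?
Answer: -7484908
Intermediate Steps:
A = -287 (A = -62 - 225 = -287)
v = 1051 (v = 105 + 946 = 1051)
(Y(36 - 1*(-3), 72) - 9985)*(A + v) = (188 - 9985)*(-287 + 1051) = -9797*764 = -7484908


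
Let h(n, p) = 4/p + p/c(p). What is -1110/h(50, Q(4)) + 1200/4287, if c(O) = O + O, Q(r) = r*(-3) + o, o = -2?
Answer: -7401820/1429 ≈ -5179.7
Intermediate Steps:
Q(r) = -2 - 3*r (Q(r) = r*(-3) - 2 = -3*r - 2 = -2 - 3*r)
c(O) = 2*O
h(n, p) = ½ + 4/p (h(n, p) = 4/p + p/((2*p)) = 4/p + p*(1/(2*p)) = 4/p + ½ = ½ + 4/p)
-1110/h(50, Q(4)) + 1200/4287 = -1110*2*(-2 - 3*4)/(8 + (-2 - 3*4)) + 1200/4287 = -1110*2*(-2 - 12)/(8 + (-2 - 12)) + 1200*(1/4287) = -1110*(-28/(8 - 14)) + 400/1429 = -1110/((½)*(-1/14)*(-6)) + 400/1429 = -1110/3/14 + 400/1429 = -1110*14/3 + 400/1429 = -5180 + 400/1429 = -7401820/1429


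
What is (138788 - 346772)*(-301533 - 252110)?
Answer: 115148885712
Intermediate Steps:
(138788 - 346772)*(-301533 - 252110) = -207984*(-553643) = 115148885712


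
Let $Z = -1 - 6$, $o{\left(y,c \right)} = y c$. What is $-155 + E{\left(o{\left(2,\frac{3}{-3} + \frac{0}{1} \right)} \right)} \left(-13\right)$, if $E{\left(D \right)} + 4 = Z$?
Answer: $-12$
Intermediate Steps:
$o{\left(y,c \right)} = c y$
$Z = -7$
$E{\left(D \right)} = -11$ ($E{\left(D \right)} = -4 - 7 = -11$)
$-155 + E{\left(o{\left(2,\frac{3}{-3} + \frac{0}{1} \right)} \right)} \left(-13\right) = -155 - -143 = -155 + 143 = -12$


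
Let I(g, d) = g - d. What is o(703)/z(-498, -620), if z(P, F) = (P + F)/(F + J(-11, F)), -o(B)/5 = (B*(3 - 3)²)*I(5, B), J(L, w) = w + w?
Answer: 0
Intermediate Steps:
J(L, w) = 2*w
o(B) = 0 (o(B) = -5*B*(3 - 3)²*(5 - B) = -5*B*0²*(5 - B) = -5*B*0*(5 - B) = -0*(5 - B) = -5*0 = 0)
z(P, F) = (F + P)/(3*F) (z(P, F) = (P + F)/(F + 2*F) = (F + P)/((3*F)) = (F + P)*(1/(3*F)) = (F + P)/(3*F))
o(703)/z(-498, -620) = 0/(((⅓)*(-620 - 498)/(-620))) = 0/(((⅓)*(-1/620)*(-1118))) = 0/(559/930) = 0*(930/559) = 0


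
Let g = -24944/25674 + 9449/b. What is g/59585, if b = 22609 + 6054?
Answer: -13893419/1289653993155 ≈ -1.0773e-5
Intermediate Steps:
b = 28663
g = -236188123/367946931 (g = -24944/25674 + 9449/28663 = -24944*1/25674 + 9449*(1/28663) = -12472/12837 + 9449/28663 = -236188123/367946931 ≈ -0.64191)
g/59585 = -236188123/367946931/59585 = -236188123/367946931*1/59585 = -13893419/1289653993155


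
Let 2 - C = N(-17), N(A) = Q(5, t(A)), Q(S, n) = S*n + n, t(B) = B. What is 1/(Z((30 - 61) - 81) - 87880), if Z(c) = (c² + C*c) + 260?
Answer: -1/86724 ≈ -1.1531e-5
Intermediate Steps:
Q(S, n) = n + S*n
N(A) = 6*A (N(A) = A*(1 + 5) = A*6 = 6*A)
C = 104 (C = 2 - 6*(-17) = 2 - 1*(-102) = 2 + 102 = 104)
Z(c) = 260 + c² + 104*c (Z(c) = (c² + 104*c) + 260 = 260 + c² + 104*c)
1/(Z((30 - 61) - 81) - 87880) = 1/((260 + ((30 - 61) - 81)² + 104*((30 - 61) - 81)) - 87880) = 1/((260 + (-31 - 81)² + 104*(-31 - 81)) - 87880) = 1/((260 + (-112)² + 104*(-112)) - 87880) = 1/((260 + 12544 - 11648) - 87880) = 1/(1156 - 87880) = 1/(-86724) = -1/86724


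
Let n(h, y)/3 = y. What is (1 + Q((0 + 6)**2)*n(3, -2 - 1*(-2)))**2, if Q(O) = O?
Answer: 1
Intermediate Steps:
n(h, y) = 3*y
(1 + Q((0 + 6)**2)*n(3, -2 - 1*(-2)))**2 = (1 + (0 + 6)**2*(3*(-2 - 1*(-2))))**2 = (1 + 6**2*(3*(-2 + 2)))**2 = (1 + 36*(3*0))**2 = (1 + 36*0)**2 = (1 + 0)**2 = 1**2 = 1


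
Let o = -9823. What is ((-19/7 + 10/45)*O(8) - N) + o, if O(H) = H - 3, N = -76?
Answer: -614846/63 ≈ -9759.5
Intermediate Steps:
O(H) = -3 + H
((-19/7 + 10/45)*O(8) - N) + o = ((-19/7 + 10/45)*(-3 + 8) - 1*(-76)) - 9823 = ((-19*⅐ + 10*(1/45))*5 + 76) - 9823 = ((-19/7 + 2/9)*5 + 76) - 9823 = (-157/63*5 + 76) - 9823 = (-785/63 + 76) - 9823 = 4003/63 - 9823 = -614846/63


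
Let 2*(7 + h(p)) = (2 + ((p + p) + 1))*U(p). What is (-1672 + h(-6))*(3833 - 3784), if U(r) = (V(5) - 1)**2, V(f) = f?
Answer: -85799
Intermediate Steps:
U(r) = 16 (U(r) = (5 - 1)**2 = 4**2 = 16)
h(p) = 17 + 16*p (h(p) = -7 + ((2 + ((p + p) + 1))*16)/2 = -7 + ((2 + (2*p + 1))*16)/2 = -7 + ((2 + (1 + 2*p))*16)/2 = -7 + ((3 + 2*p)*16)/2 = -7 + (48 + 32*p)/2 = -7 + (24 + 16*p) = 17 + 16*p)
(-1672 + h(-6))*(3833 - 3784) = (-1672 + (17 + 16*(-6)))*(3833 - 3784) = (-1672 + (17 - 96))*49 = (-1672 - 79)*49 = -1751*49 = -85799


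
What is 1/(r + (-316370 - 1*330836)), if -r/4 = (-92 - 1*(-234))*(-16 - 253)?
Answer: -1/494414 ≈ -2.0226e-6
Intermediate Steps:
r = 152792 (r = -4*(-92 - 1*(-234))*(-16 - 253) = -4*(-92 + 234)*(-269) = -568*(-269) = -4*(-38198) = 152792)
1/(r + (-316370 - 1*330836)) = 1/(152792 + (-316370 - 1*330836)) = 1/(152792 + (-316370 - 330836)) = 1/(152792 - 647206) = 1/(-494414) = -1/494414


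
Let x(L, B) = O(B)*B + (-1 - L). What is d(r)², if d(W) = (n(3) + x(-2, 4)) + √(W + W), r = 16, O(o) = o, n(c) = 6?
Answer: 561 + 184*√2 ≈ 821.21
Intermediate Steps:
x(L, B) = -1 + B² - L (x(L, B) = B*B + (-1 - L) = B² + (-1 - L) = -1 + B² - L)
d(W) = 23 + √2*√W (d(W) = (6 + (-1 + 4² - 1*(-2))) + √(W + W) = (6 + (-1 + 16 + 2)) + √(2*W) = (6 + 17) + √2*√W = 23 + √2*√W)
d(r)² = (23 + √2*√16)² = (23 + √2*4)² = (23 + 4*√2)²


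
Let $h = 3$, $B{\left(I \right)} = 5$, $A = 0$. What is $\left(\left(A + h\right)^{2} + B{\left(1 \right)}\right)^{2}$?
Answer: $196$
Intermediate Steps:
$\left(\left(A + h\right)^{2} + B{\left(1 \right)}\right)^{2} = \left(\left(0 + 3\right)^{2} + 5\right)^{2} = \left(3^{2} + 5\right)^{2} = \left(9 + 5\right)^{2} = 14^{2} = 196$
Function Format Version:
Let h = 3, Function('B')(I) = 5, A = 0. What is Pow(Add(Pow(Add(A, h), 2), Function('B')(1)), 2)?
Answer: 196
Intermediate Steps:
Pow(Add(Pow(Add(A, h), 2), Function('B')(1)), 2) = Pow(Add(Pow(Add(0, 3), 2), 5), 2) = Pow(Add(Pow(3, 2), 5), 2) = Pow(Add(9, 5), 2) = Pow(14, 2) = 196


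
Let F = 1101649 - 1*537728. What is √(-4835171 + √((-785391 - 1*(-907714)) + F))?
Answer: √(-4835171 + 2*√171561) ≈ 2198.7*I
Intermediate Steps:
F = 563921 (F = 1101649 - 537728 = 563921)
√(-4835171 + √((-785391 - 1*(-907714)) + F)) = √(-4835171 + √((-785391 - 1*(-907714)) + 563921)) = √(-4835171 + √((-785391 + 907714) + 563921)) = √(-4835171 + √(122323 + 563921)) = √(-4835171 + √686244) = √(-4835171 + 2*√171561)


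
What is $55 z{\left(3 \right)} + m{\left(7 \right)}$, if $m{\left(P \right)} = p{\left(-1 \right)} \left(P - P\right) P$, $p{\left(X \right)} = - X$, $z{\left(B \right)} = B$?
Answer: $165$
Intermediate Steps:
$m{\left(P \right)} = 0$ ($m{\left(P \right)} = \left(-1\right) \left(-1\right) \left(P - P\right) P = 1 \cdot 0 P = 0 P = 0$)
$55 z{\left(3 \right)} + m{\left(7 \right)} = 55 \cdot 3 + 0 = 165 + 0 = 165$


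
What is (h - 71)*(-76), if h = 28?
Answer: 3268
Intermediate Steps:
(h - 71)*(-76) = (28 - 71)*(-76) = -43*(-76) = 3268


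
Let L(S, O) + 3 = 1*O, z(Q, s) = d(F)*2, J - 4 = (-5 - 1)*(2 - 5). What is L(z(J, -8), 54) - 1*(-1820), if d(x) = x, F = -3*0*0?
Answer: 1871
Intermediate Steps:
J = 22 (J = 4 + (-5 - 1)*(2 - 5) = 4 - 6*(-3) = 4 + 18 = 22)
F = 0 (F = 0*0 = 0)
z(Q, s) = 0 (z(Q, s) = 0*2 = 0)
L(S, O) = -3 + O (L(S, O) = -3 + 1*O = -3 + O)
L(z(J, -8), 54) - 1*(-1820) = (-3 + 54) - 1*(-1820) = 51 + 1820 = 1871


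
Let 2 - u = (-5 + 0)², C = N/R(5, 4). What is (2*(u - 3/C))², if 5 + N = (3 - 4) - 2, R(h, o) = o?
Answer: 1849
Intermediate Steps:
N = -8 (N = -5 + ((3 - 4) - 2) = -5 + (-1 - 2) = -5 - 3 = -8)
C = -2 (C = -8/4 = -8*¼ = -2)
u = -23 (u = 2 - (-5 + 0)² = 2 - 1*(-5)² = 2 - 1*25 = 2 - 25 = -23)
(2*(u - 3/C))² = (2*(-23 - 3/(-2)))² = (2*(-23 - 3*(-½)))² = (2*(-23 + 3/2))² = (2*(-43/2))² = (-43)² = 1849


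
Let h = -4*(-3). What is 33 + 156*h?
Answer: 1905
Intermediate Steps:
h = 12
33 + 156*h = 33 + 156*12 = 33 + 1872 = 1905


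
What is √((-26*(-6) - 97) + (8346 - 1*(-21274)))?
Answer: √29679 ≈ 172.28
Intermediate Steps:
√((-26*(-6) - 97) + (8346 - 1*(-21274))) = √((156 - 97) + (8346 + 21274)) = √(59 + 29620) = √29679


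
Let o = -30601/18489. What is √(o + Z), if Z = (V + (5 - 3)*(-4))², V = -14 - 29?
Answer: 2*√222142043958/18489 ≈ 50.984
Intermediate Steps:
V = -43
o = -30601/18489 (o = -30601*1/18489 = -30601/18489 ≈ -1.6551)
Z = 2601 (Z = (-43 + (5 - 3)*(-4))² = (-43 + 2*(-4))² = (-43 - 8)² = (-51)² = 2601)
√(o + Z) = √(-30601/18489 + 2601) = √(48059288/18489) = 2*√222142043958/18489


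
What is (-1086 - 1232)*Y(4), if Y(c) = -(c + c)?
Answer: 18544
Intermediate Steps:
Y(c) = -2*c
(-1086 - 1232)*Y(4) = (-1086 - 1232)*(-2*4) = -2318*(-8) = 18544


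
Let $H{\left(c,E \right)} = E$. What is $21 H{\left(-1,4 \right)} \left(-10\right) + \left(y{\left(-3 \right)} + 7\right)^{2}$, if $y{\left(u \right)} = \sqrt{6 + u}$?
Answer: $-788 + 14 \sqrt{3} \approx -763.75$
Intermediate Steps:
$21 H{\left(-1,4 \right)} \left(-10\right) + \left(y{\left(-3 \right)} + 7\right)^{2} = 21 \cdot 4 \left(-10\right) + \left(\sqrt{6 - 3} + 7\right)^{2} = 21 \left(-40\right) + \left(\sqrt{3} + 7\right)^{2} = -840 + \left(7 + \sqrt{3}\right)^{2}$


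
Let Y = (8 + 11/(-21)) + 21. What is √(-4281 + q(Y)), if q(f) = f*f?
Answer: I*√1530317/21 ≈ 58.908*I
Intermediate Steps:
Y = 598/21 (Y = (8 + 11*(-1/21)) + 21 = (8 - 11/21) + 21 = 157/21 + 21 = 598/21 ≈ 28.476)
q(f) = f²
√(-4281 + q(Y)) = √(-4281 + (598/21)²) = √(-4281 + 357604/441) = √(-1530317/441) = I*√1530317/21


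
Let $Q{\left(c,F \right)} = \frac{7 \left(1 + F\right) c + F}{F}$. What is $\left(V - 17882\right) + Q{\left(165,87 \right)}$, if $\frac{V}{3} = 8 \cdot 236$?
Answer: $- \frac{320413}{29} \approx -11049.0$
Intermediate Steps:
$V = 5664$ ($V = 3 \cdot 8 \cdot 236 = 3 \cdot 1888 = 5664$)
$Q{\left(c,F \right)} = \frac{F + c \left(7 + 7 F\right)}{F}$ ($Q{\left(c,F \right)} = \frac{\left(7 + 7 F\right) c + F}{F} = \frac{c \left(7 + 7 F\right) + F}{F} = \frac{F + c \left(7 + 7 F\right)}{F}$)
$\left(V - 17882\right) + Q{\left(165,87 \right)} = \left(5664 - 17882\right) + \left(1 + 7 \cdot 165 + 7 \cdot 165 \cdot \frac{1}{87}\right) = -12218 + \left(1 + 1155 + 7 \cdot 165 \cdot \frac{1}{87}\right) = -12218 + \left(1 + 1155 + \frac{385}{29}\right) = -12218 + \frac{33909}{29} = - \frac{320413}{29}$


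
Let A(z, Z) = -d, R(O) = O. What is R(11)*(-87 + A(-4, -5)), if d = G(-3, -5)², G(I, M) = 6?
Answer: -1353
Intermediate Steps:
d = 36 (d = 6² = 36)
A(z, Z) = -36 (A(z, Z) = -1*36 = -36)
R(11)*(-87 + A(-4, -5)) = 11*(-87 - 36) = 11*(-123) = -1353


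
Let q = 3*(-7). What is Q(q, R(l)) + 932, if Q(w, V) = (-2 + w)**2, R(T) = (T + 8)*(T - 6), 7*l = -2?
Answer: 1461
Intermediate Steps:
l = -2/7 (l = (1/7)*(-2) = -2/7 ≈ -0.28571)
R(T) = (-6 + T)*(8 + T) (R(T) = (8 + T)*(-6 + T) = (-6 + T)*(8 + T))
q = -21
Q(q, R(l)) + 932 = (-2 - 21)**2 + 932 = (-23)**2 + 932 = 529 + 932 = 1461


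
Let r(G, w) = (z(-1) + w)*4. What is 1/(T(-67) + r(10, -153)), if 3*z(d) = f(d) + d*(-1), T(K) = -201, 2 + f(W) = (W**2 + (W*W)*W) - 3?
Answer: -3/2455 ≈ -0.0012220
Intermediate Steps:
f(W) = -5 + W**2 + W**3 (f(W) = -2 + ((W**2 + (W*W)*W) - 3) = -2 + ((W**2 + W**2*W) - 3) = -2 + ((W**2 + W**3) - 3) = -2 + (-3 + W**2 + W**3) = -5 + W**2 + W**3)
z(d) = -5/3 - d/3 + d**2/3 + d**3/3 (z(d) = ((-5 + d**2 + d**3) + d*(-1))/3 = ((-5 + d**2 + d**3) - d)/3 = (-5 + d**2 + d**3 - d)/3 = -5/3 - d/3 + d**2/3 + d**3/3)
r(G, w) = -16/3 + 4*w (r(G, w) = ((-5/3 - 1/3*(-1) + (1/3)*(-1)**2 + (1/3)*(-1)**3) + w)*4 = ((-5/3 + 1/3 + (1/3)*1 + (1/3)*(-1)) + w)*4 = ((-5/3 + 1/3 + 1/3 - 1/3) + w)*4 = (-4/3 + w)*4 = -16/3 + 4*w)
1/(T(-67) + r(10, -153)) = 1/(-201 + (-16/3 + 4*(-153))) = 1/(-201 + (-16/3 - 612)) = 1/(-201 - 1852/3) = 1/(-2455/3) = -3/2455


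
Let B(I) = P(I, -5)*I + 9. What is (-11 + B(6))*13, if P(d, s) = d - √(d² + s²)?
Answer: 442 - 78*√61 ≈ -167.20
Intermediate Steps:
B(I) = 9 + I*(I - √(25 + I²)) (B(I) = (I - √(I² + (-5)²))*I + 9 = (I - √(I² + 25))*I + 9 = (I - √(25 + I²))*I + 9 = I*(I - √(25 + I²)) + 9 = 9 + I*(I - √(25 + I²)))
(-11 + B(6))*13 = (-11 + (9 + 6*(6 - √(25 + 6²))))*13 = (-11 + (9 + 6*(6 - √(25 + 36))))*13 = (-11 + (9 + 6*(6 - √61)))*13 = (-11 + (9 + (36 - 6*√61)))*13 = (-11 + (45 - 6*√61))*13 = (34 - 6*√61)*13 = 442 - 78*√61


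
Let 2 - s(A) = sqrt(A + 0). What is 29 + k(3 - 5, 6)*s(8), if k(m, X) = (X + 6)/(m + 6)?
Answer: 35 - 6*sqrt(2) ≈ 26.515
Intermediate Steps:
k(m, X) = (6 + X)/(6 + m)
s(A) = 2 - sqrt(A) (s(A) = 2 - sqrt(A + 0) = 2 - sqrt(A))
29 + k(3 - 5, 6)*s(8) = 29 + ((6 + 6)/(6 + (3 - 5)))*(2 - sqrt(8)) = 29 + (12/(6 - 2))*(2 - 2*sqrt(2)) = 29 + (12/4)*(2 - 2*sqrt(2)) = 29 + ((1/4)*12)*(2 - 2*sqrt(2)) = 29 + 3*(2 - 2*sqrt(2)) = 29 + (6 - 6*sqrt(2)) = 35 - 6*sqrt(2)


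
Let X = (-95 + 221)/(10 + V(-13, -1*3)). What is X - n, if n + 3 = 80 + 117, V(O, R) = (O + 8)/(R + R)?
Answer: -11854/65 ≈ -182.37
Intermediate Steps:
V(O, R) = (8 + O)/(2*R) (V(O, R) = (8 + O)/((2*R)) = (8 + O)*(1/(2*R)) = (8 + O)/(2*R))
X = 756/65 (X = (-95 + 221)/(10 + (8 - 13)/(2*((-1*3)))) = 126/(10 + (½)*(-5)/(-3)) = 126/(10 + (½)*(-⅓)*(-5)) = 126/(10 + ⅚) = 126/(65/6) = 126*(6/65) = 756/65 ≈ 11.631)
n = 194 (n = -3 + (80 + 117) = -3 + 197 = 194)
X - n = 756/65 - 1*194 = 756/65 - 194 = -11854/65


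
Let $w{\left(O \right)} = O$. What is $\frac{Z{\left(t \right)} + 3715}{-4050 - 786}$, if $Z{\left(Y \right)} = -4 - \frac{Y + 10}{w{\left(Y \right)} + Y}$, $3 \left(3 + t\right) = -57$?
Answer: $- \frac{6803}{8866} \approx -0.76731$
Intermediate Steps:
$t = -22$ ($t = -3 + \frac{1}{3} \left(-57\right) = -3 - 19 = -22$)
$Z{\left(Y \right)} = -4 - \frac{10 + Y}{2 Y}$ ($Z{\left(Y \right)} = -4 - \frac{Y + 10}{Y + Y} = -4 - \frac{10 + Y}{2 Y}$)
$\frac{Z{\left(t \right)} + 3715}{-4050 - 786} = \frac{\left(- \frac{9}{2} - \frac{5}{-22}\right) + 3715}{-4050 - 786} = \frac{\left(- \frac{9}{2} - - \frac{5}{22}\right) + 3715}{-4836} = \left(\left(- \frac{9}{2} + \frac{5}{22}\right) + 3715\right) \left(- \frac{1}{4836}\right) = \left(- \frac{47}{11} + 3715\right) \left(- \frac{1}{4836}\right) = \frac{40818}{11} \left(- \frac{1}{4836}\right) = - \frac{6803}{8866}$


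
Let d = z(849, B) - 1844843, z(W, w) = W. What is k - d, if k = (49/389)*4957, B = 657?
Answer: 717556559/389 ≈ 1.8446e+6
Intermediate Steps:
k = 242893/389 (k = (49*(1/389))*4957 = (49/389)*4957 = 242893/389 ≈ 624.40)
d = -1843994 (d = 849 - 1844843 = -1843994)
k - d = 242893/389 - 1*(-1843994) = 242893/389 + 1843994 = 717556559/389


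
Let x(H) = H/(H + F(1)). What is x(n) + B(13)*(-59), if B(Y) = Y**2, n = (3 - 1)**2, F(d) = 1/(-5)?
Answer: -189429/19 ≈ -9970.0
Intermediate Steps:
F(d) = -1/5
n = 4 (n = 2**2 = 4)
x(H) = H/(-1/5 + H) (x(H) = H/(H - 1/5) = H/(-1/5 + H))
x(n) + B(13)*(-59) = 5*4/(-1 + 5*4) + 13**2*(-59) = 5*4/(-1 + 20) + 169*(-59) = 5*4/19 - 9971 = 5*4*(1/19) - 9971 = 20/19 - 9971 = -189429/19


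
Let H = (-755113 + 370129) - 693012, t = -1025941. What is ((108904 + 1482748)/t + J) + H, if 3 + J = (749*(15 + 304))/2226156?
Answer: -84898286021583305/78755334924 ≈ -1.0780e+6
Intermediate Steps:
H = -1077996 (H = -384984 - 693012 = -1077996)
J = -222053/76764 (J = -3 + (749*(15 + 304))/2226156 = -3 + (749*319)*(1/2226156) = -3 + 238931*(1/2226156) = -3 + 8239/76764 = -222053/76764 ≈ -2.8927)
((108904 + 1482748)/t + J) + H = ((108904 + 1482748)/(-1025941) - 222053/76764) - 1077996 = (1591652*(-1/1025941) - 222053/76764) - 1077996 = (-1591652/1025941 - 222053/76764) - 1077996 = -349994851001/78755334924 - 1077996 = -84898286021583305/78755334924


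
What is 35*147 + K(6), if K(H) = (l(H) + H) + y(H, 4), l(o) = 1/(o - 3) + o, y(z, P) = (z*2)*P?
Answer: 15616/3 ≈ 5205.3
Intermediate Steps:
y(z, P) = 2*P*z (y(z, P) = (2*z)*P = 2*P*z)
l(o) = o + 1/(-3 + o) (l(o) = 1/(-3 + o) + o = o + 1/(-3 + o))
K(H) = 9*H + (1 + H² - 3*H)/(-3 + H) (K(H) = ((1 + H² - 3*H)/(-3 + H) + H) + 2*4*H = (H + (1 + H² - 3*H)/(-3 + H)) + 8*H = 9*H + (1 + H² - 3*H)/(-3 + H))
35*147 + K(6) = 35*147 + (1 - 30*6 + 10*6²)/(-3 + 6) = 5145 + (1 - 180 + 10*36)/3 = 5145 + (1 - 180 + 360)/3 = 5145 + (⅓)*181 = 5145 + 181/3 = 15616/3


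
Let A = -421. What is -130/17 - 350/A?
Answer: -48780/7157 ≈ -6.8157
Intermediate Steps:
-130/17 - 350/A = -130/17 - 350/(-421) = -130*1/17 - 350*(-1/421) = -130/17 + 350/421 = -48780/7157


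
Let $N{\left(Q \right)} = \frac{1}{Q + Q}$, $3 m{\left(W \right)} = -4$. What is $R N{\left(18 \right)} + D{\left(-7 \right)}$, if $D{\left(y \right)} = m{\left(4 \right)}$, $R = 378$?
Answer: $\frac{55}{6} \approx 9.1667$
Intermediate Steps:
$m{\left(W \right)} = - \frac{4}{3}$ ($m{\left(W \right)} = \frac{1}{3} \left(-4\right) = - \frac{4}{3}$)
$N{\left(Q \right)} = \frac{1}{2 Q}$
$D{\left(y \right)} = - \frac{4}{3}$
$R N{\left(18 \right)} + D{\left(-7 \right)} = 378 \frac{1}{2 \cdot 18} - \frac{4}{3} = 378 \cdot \frac{1}{2} \cdot \frac{1}{18} - \frac{4}{3} = 378 \cdot \frac{1}{36} - \frac{4}{3} = \frac{21}{2} - \frac{4}{3} = \frac{55}{6}$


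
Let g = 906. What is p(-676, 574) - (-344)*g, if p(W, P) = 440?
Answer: 312104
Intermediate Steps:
p(-676, 574) - (-344)*g = 440 - (-344)*906 = 440 - 1*(-311664) = 440 + 311664 = 312104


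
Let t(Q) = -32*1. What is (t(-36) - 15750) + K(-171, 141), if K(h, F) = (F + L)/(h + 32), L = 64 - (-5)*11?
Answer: -2193958/139 ≈ -15784.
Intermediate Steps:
L = 119 (L = 64 - 1*(-55) = 64 + 55 = 119)
K(h, F) = (119 + F)/(32 + h) (K(h, F) = (F + 119)/(h + 32) = (119 + F)/(32 + h))
t(Q) = -32
(t(-36) - 15750) + K(-171, 141) = (-32 - 15750) + (119 + 141)/(32 - 171) = -15782 + 260/(-139) = -15782 - 1/139*260 = -15782 - 260/139 = -2193958/139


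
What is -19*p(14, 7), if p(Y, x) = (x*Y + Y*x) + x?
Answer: -3857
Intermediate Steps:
p(Y, x) = x + 2*Y*x (p(Y, x) = (Y*x + Y*x) + x = 2*Y*x + x = x + 2*Y*x)
-19*p(14, 7) = -133*(1 + 2*14) = -133*(1 + 28) = -133*29 = -19*203 = -3857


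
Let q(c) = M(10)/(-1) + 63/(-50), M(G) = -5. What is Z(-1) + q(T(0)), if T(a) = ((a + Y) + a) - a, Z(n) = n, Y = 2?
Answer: 137/50 ≈ 2.7400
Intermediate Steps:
T(a) = 2 + a (T(a) = ((a + 2) + a) - a = ((2 + a) + a) - a = (2 + 2*a) - a = 2 + a)
q(c) = 187/50 (q(c) = -5/(-1) + 63/(-50) = -5*(-1) + 63*(-1/50) = 5 - 63/50 = 187/50)
Z(-1) + q(T(0)) = -1 + 187/50 = 137/50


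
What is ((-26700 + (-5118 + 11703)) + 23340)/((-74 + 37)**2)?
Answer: 3225/1369 ≈ 2.3557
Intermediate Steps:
((-26700 + (-5118 + 11703)) + 23340)/((-74 + 37)**2) = ((-26700 + 6585) + 23340)/((-37)**2) = (-20115 + 23340)/1369 = 3225*(1/1369) = 3225/1369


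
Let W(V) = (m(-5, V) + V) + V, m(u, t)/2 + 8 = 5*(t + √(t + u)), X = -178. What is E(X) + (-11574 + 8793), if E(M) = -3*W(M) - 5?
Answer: 3670 - 30*I*√183 ≈ 3670.0 - 405.83*I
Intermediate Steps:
m(u, t) = -16 + 10*t + 10*√(t + u) (m(u, t) = -16 + 2*(5*(t + √(t + u))) = -16 + 2*(5*t + 5*√(t + u)) = -16 + (10*t + 10*√(t + u)) = -16 + 10*t + 10*√(t + u))
W(V) = -16 + 10*√(-5 + V) + 12*V (W(V) = ((-16 + 10*V + 10*√(V - 5)) + V) + V = ((-16 + 10*V + 10*√(-5 + V)) + V) + V = (-16 + 10*√(-5 + V) + 11*V) + V = -16 + 10*√(-5 + V) + 12*V)
E(M) = 43 - 36*M - 30*√(-5 + M) (E(M) = -3*(-16 + 10*√(-5 + M) + 12*M) - 5 = (48 - 36*M - 30*√(-5 + M)) - 5 = 43 - 36*M - 30*√(-5 + M))
E(X) + (-11574 + 8793) = (43 - 36*(-178) - 30*√(-5 - 178)) + (-11574 + 8793) = (43 + 6408 - 30*I*√183) - 2781 = (6451 - 30*I*√183) - 2781 = 3670 - 30*I*√183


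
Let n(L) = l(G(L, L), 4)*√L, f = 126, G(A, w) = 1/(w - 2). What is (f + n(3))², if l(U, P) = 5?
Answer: 15951 + 1260*√3 ≈ 18133.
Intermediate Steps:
G(A, w) = 1/(-2 + w)
n(L) = 5*√L
(f + n(3))² = (126 + 5*√3)²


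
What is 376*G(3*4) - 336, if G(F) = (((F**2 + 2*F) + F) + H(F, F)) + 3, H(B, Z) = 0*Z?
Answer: 68472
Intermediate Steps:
H(B, Z) = 0
G(F) = 3 + F**2 + 3*F (G(F) = (((F**2 + 2*F) + F) + 0) + 3 = ((F**2 + 3*F) + 0) + 3 = (F**2 + 3*F) + 3 = 3 + F**2 + 3*F)
376*G(3*4) - 336 = 376*(3 + (3*4)**2 + 3*(3*4)) - 336 = 376*(3 + 12**2 + 3*12) - 336 = 376*(3 + 144 + 36) - 336 = 376*183 - 336 = 68808 - 336 = 68472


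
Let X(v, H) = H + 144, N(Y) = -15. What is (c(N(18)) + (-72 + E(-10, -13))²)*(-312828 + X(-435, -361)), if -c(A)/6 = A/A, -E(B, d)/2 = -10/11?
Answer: -186342540610/121 ≈ -1.5400e+9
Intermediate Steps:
E(B, d) = 20/11 (E(B, d) = -(-20)/11 = -2*(-10/11) = 20/11)
c(A) = -6 (c(A) = -6*A/A = -6*1 = -6)
X(v, H) = 144 + H
(c(N(18)) + (-72 + E(-10, -13))²)*(-312828 + X(-435, -361)) = (-6 + (-72 + 20/11)²)*(-312828 + (144 - 361)) = (-6 + (-772/11)²)*(-312828 - 217) = (-6 + 595984/121)*(-313045) = (595258/121)*(-313045) = -186342540610/121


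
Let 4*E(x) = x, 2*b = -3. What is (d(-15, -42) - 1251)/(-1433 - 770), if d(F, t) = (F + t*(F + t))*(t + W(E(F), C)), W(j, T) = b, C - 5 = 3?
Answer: 209475/4406 ≈ 47.543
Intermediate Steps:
b = -3/2 (b = (1/2)*(-3) = -3/2 ≈ -1.5000)
E(x) = x/4
C = 8 (C = 5 + 3 = 8)
W(j, T) = -3/2
d(F, t) = (-3/2 + t)*(F + t*(F + t)) (d(F, t) = (F + t*(F + t))*(t - 3/2) = (F + t*(F + t))*(-3/2 + t) = (-3/2 + t)*(F + t*(F + t)))
(d(-15, -42) - 1251)/(-1433 - 770) = (((-42)**3 - 3/2*(-15) - 3/2*(-42)**2 - 15*(-42)**2 - 1/2*(-15)*(-42)) - 1251)/(-1433 - 770) = ((-74088 + 45/2 - 3/2*1764 - 15*1764 - 315) - 1251)/(-2203) = ((-74088 + 45/2 - 2646 - 26460 - 315) - 1251)*(-1/2203) = (-206973/2 - 1251)*(-1/2203) = -209475/2*(-1/2203) = 209475/4406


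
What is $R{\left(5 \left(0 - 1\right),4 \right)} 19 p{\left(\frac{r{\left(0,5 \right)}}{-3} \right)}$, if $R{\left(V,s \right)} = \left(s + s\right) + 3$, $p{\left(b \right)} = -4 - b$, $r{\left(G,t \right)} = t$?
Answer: $- \frac{1463}{3} \approx -487.67$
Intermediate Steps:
$R{\left(V,s \right)} = 3 + 2 s$ ($R{\left(V,s \right)} = 2 s + 3 = 3 + 2 s$)
$R{\left(5 \left(0 - 1\right),4 \right)} 19 p{\left(\frac{r{\left(0,5 \right)}}{-3} \right)} = \left(3 + 2 \cdot 4\right) 19 \left(-4 - \frac{5}{-3}\right) = \left(3 + 8\right) 19 \left(-4 - 5 \left(- \frac{1}{3}\right)\right) = 11 \cdot 19 \left(-4 - - \frac{5}{3}\right) = 209 \left(-4 + \frac{5}{3}\right) = 209 \left(- \frac{7}{3}\right) = - \frac{1463}{3}$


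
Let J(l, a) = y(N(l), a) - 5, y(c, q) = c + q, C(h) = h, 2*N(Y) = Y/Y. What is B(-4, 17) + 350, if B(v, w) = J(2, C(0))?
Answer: 691/2 ≈ 345.50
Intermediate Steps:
N(Y) = ½ (N(Y) = (Y/Y)/2 = (½)*1 = ½)
J(l, a) = -9/2 + a (J(l, a) = (½ + a) - 5 = -9/2 + a)
B(v, w) = -9/2 (B(v, w) = -9/2 + 0 = -9/2)
B(-4, 17) + 350 = -9/2 + 350 = 691/2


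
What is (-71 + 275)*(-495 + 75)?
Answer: -85680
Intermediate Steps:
(-71 + 275)*(-495 + 75) = 204*(-420) = -85680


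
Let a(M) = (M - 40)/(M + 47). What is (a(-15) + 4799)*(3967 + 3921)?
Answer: 75681909/2 ≈ 3.7841e+7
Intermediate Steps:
a(M) = (-40 + M)/(47 + M)
(a(-15) + 4799)*(3967 + 3921) = ((-40 - 15)/(47 - 15) + 4799)*(3967 + 3921) = (-55/32 + 4799)*7888 = (153513/32)*7888 = 75681909/2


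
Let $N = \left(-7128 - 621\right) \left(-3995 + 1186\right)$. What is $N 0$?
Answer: $0$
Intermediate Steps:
$N = 21766941$ ($N = \left(-7749\right) \left(-2809\right) = 21766941$)
$N 0 = 21766941 \cdot 0 = 0$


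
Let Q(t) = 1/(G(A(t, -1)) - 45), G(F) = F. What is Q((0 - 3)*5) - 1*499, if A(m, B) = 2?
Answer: -21458/43 ≈ -499.02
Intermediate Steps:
Q(t) = -1/43 (Q(t) = 1/(2 - 45) = 1/(-43) = -1/43)
Q((0 - 3)*5) - 1*499 = -1/43 - 1*499 = -1/43 - 499 = -21458/43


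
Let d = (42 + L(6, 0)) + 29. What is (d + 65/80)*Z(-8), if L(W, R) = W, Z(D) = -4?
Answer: -1245/4 ≈ -311.25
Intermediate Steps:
d = 77 (d = (42 + 6) + 29 = 48 + 29 = 77)
(d + 65/80)*Z(-8) = (77 + 65/80)*(-4) = (77 + 65*(1/80))*(-4) = (77 + 13/16)*(-4) = (1245/16)*(-4) = -1245/4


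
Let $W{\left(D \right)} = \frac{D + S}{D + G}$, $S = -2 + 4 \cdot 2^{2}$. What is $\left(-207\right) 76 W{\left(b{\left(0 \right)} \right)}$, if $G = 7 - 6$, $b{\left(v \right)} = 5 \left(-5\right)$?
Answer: $- \frac{14421}{2} \approx -7210.5$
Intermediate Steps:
$b{\left(v \right)} = -25$
$S = 14$ ($S = -2 + 4 \cdot 4 = -2 + 16 = 14$)
$G = 1$ ($G = 7 - 6 = 1$)
$W{\left(D \right)} = \frac{14 + D}{1 + D}$ ($W{\left(D \right)} = \frac{D + 14}{D + 1} = \frac{14 + D}{1 + D}$)
$\left(-207\right) 76 W{\left(b{\left(0 \right)} \right)} = \left(-207\right) 76 \frac{14 - 25}{1 - 25} = - 15732 \frac{1}{-24} \left(-11\right) = - 15732 \left(\left(- \frac{1}{24}\right) \left(-11\right)\right) = \left(-15732\right) \frac{11}{24} = - \frac{14421}{2}$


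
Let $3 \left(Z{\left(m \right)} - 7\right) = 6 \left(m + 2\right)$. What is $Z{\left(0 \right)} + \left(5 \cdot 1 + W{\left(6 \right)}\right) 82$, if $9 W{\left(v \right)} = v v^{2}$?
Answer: $2389$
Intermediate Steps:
$Z{\left(m \right)} = 11 + 2 m$ ($Z{\left(m \right)} = 7 + \frac{6 \left(m + 2\right)}{3} = 7 + \frac{6 \left(2 + m\right)}{3} = 7 + \frac{12 + 6 m}{3} = 7 + \left(4 + 2 m\right) = 11 + 2 m$)
$W{\left(v \right)} = \frac{v^{3}}{9}$ ($W{\left(v \right)} = \frac{v v^{2}}{9} = \frac{v^{3}}{9}$)
$Z{\left(0 \right)} + \left(5 \cdot 1 + W{\left(6 \right)}\right) 82 = \left(11 + 2 \cdot 0\right) + \left(5 \cdot 1 + \frac{6^{3}}{9}\right) 82 = \left(11 + 0\right) + \left(5 + \frac{1}{9} \cdot 216\right) 82 = 11 + \left(5 + 24\right) 82 = 11 + 29 \cdot 82 = 11 + 2378 = 2389$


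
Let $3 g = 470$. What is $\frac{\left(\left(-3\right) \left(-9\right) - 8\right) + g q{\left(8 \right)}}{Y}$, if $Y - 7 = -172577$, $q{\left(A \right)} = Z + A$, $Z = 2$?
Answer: $- \frac{4757}{517710} \approx -0.0091885$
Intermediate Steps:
$q{\left(A \right)} = 2 + A$
$Y = -172570$ ($Y = 7 - 172577 = -172570$)
$g = \frac{470}{3}$ ($g = \frac{1}{3} \cdot 470 = \frac{470}{3} \approx 156.67$)
$\frac{\left(\left(-3\right) \left(-9\right) - 8\right) + g q{\left(8 \right)}}{Y} = \frac{\left(\left(-3\right) \left(-9\right) - 8\right) + \frac{470 \left(2 + 8\right)}{3}}{-172570} = \left(\left(27 - 8\right) + \frac{470}{3} \cdot 10\right) \left(- \frac{1}{172570}\right) = \left(19 + \frac{4700}{3}\right) \left(- \frac{1}{172570}\right) = \frac{4757}{3} \left(- \frac{1}{172570}\right) = - \frac{4757}{517710}$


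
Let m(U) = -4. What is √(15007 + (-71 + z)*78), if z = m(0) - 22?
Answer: √7441 ≈ 86.261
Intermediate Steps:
z = -26 (z = -4 - 22 = -26)
√(15007 + (-71 + z)*78) = √(15007 + (-71 - 26)*78) = √(15007 - 97*78) = √(15007 - 7566) = √7441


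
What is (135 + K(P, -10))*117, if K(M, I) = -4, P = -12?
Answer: 15327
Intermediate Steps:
(135 + K(P, -10))*117 = (135 - 4)*117 = 131*117 = 15327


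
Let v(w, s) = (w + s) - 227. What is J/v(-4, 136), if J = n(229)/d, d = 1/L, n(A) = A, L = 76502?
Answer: -17518958/95 ≈ -1.8441e+5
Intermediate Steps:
v(w, s) = -227 + s + w (v(w, s) = (s + w) - 227 = -227 + s + w)
d = 1/76502 ≈ 1.3072e-5
J = 17518958 (J = 229/(1/76502) = 229*76502 = 17518958)
J/v(-4, 136) = 17518958/(-227 + 136 - 4) = 17518958/(-95) = 17518958*(-1/95) = -17518958/95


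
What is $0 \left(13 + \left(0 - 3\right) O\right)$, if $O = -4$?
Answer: $0$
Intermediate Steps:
$0 \left(13 + \left(0 - 3\right) O\right) = 0 \left(13 + \left(0 - 3\right) \left(-4\right)\right) = 0 \left(13 - -12\right) = 0 \left(13 + 12\right) = 0 \cdot 25 = 0$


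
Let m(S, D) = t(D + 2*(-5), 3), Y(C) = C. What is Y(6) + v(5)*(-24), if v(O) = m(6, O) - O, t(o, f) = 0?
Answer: 126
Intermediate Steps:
m(S, D) = 0
v(O) = -O (v(O) = 0 - O = -O)
Y(6) + v(5)*(-24) = 6 - 1*5*(-24) = 6 - 5*(-24) = 6 + 120 = 126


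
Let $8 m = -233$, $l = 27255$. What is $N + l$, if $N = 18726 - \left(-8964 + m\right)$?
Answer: $\frac{439793}{8} \approx 54974.0$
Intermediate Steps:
$m = - \frac{233}{8}$ ($m = \frac{1}{8} \left(-233\right) = - \frac{233}{8} \approx -29.125$)
$N = \frac{221753}{8}$ ($N = 18726 - \left(-8964 - \frac{233}{8}\right) = 18726 - - \frac{71945}{8} = 18726 + \frac{71945}{8} = \frac{221753}{8} \approx 27719.0$)
$N + l = \frac{221753}{8} + 27255 = \frac{439793}{8}$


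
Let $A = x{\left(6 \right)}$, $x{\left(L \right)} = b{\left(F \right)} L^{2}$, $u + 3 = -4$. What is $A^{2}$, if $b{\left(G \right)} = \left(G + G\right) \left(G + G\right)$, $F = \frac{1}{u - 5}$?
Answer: $1$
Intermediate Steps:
$u = -7$ ($u = -3 - 4 = -7$)
$F = - \frac{1}{12}$ ($F = \frac{1}{-7 - 5} = \frac{1}{-12} = - \frac{1}{12} \approx -0.083333$)
$b{\left(G \right)} = 4 G^{2}$ ($b{\left(G \right)} = 2 G 2 G = 4 G^{2}$)
$x{\left(L \right)} = \frac{L^{2}}{36}$ ($x{\left(L \right)} = 4 \left(- \frac{1}{12}\right)^{2} L^{2} = 4 \cdot \frac{1}{144} L^{2} = \frac{L^{2}}{36}$)
$A = 1$ ($A = \frac{6^{2}}{36} = \frac{1}{36} \cdot 36 = 1$)
$A^{2} = 1^{2} = 1$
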